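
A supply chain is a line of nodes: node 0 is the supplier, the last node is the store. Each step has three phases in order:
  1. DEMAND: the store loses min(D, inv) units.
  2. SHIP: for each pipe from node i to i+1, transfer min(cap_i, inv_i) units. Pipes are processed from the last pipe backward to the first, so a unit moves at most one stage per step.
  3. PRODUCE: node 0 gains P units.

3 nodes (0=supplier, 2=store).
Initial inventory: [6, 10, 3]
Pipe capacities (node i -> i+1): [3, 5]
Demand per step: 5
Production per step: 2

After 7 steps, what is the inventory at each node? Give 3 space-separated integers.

Step 1: demand=5,sold=3 ship[1->2]=5 ship[0->1]=3 prod=2 -> inv=[5 8 5]
Step 2: demand=5,sold=5 ship[1->2]=5 ship[0->1]=3 prod=2 -> inv=[4 6 5]
Step 3: demand=5,sold=5 ship[1->2]=5 ship[0->1]=3 prod=2 -> inv=[3 4 5]
Step 4: demand=5,sold=5 ship[1->2]=4 ship[0->1]=3 prod=2 -> inv=[2 3 4]
Step 5: demand=5,sold=4 ship[1->2]=3 ship[0->1]=2 prod=2 -> inv=[2 2 3]
Step 6: demand=5,sold=3 ship[1->2]=2 ship[0->1]=2 prod=2 -> inv=[2 2 2]
Step 7: demand=5,sold=2 ship[1->2]=2 ship[0->1]=2 prod=2 -> inv=[2 2 2]

2 2 2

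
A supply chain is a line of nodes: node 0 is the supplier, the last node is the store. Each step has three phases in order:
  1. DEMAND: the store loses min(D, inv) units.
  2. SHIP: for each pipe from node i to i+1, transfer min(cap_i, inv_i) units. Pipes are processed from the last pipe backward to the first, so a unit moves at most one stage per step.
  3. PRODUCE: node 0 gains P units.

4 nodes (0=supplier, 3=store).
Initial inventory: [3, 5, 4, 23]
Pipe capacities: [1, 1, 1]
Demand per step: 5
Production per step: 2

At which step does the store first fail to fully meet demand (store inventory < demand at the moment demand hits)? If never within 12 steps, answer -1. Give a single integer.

Step 1: demand=5,sold=5 ship[2->3]=1 ship[1->2]=1 ship[0->1]=1 prod=2 -> [4 5 4 19]
Step 2: demand=5,sold=5 ship[2->3]=1 ship[1->2]=1 ship[0->1]=1 prod=2 -> [5 5 4 15]
Step 3: demand=5,sold=5 ship[2->3]=1 ship[1->2]=1 ship[0->1]=1 prod=2 -> [6 5 4 11]
Step 4: demand=5,sold=5 ship[2->3]=1 ship[1->2]=1 ship[0->1]=1 prod=2 -> [7 5 4 7]
Step 5: demand=5,sold=5 ship[2->3]=1 ship[1->2]=1 ship[0->1]=1 prod=2 -> [8 5 4 3]
Step 6: demand=5,sold=3 ship[2->3]=1 ship[1->2]=1 ship[0->1]=1 prod=2 -> [9 5 4 1]
Step 7: demand=5,sold=1 ship[2->3]=1 ship[1->2]=1 ship[0->1]=1 prod=2 -> [10 5 4 1]
Step 8: demand=5,sold=1 ship[2->3]=1 ship[1->2]=1 ship[0->1]=1 prod=2 -> [11 5 4 1]
Step 9: demand=5,sold=1 ship[2->3]=1 ship[1->2]=1 ship[0->1]=1 prod=2 -> [12 5 4 1]
Step 10: demand=5,sold=1 ship[2->3]=1 ship[1->2]=1 ship[0->1]=1 prod=2 -> [13 5 4 1]
Step 11: demand=5,sold=1 ship[2->3]=1 ship[1->2]=1 ship[0->1]=1 prod=2 -> [14 5 4 1]
Step 12: demand=5,sold=1 ship[2->3]=1 ship[1->2]=1 ship[0->1]=1 prod=2 -> [15 5 4 1]
First stockout at step 6

6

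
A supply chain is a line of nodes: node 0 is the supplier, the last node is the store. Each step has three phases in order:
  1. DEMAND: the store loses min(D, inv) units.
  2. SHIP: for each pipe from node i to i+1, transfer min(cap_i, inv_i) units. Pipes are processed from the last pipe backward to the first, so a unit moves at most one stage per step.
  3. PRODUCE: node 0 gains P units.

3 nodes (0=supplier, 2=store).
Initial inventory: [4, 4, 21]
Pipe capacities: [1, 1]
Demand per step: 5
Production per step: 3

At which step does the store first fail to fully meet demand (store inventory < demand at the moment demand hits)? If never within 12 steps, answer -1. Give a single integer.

Step 1: demand=5,sold=5 ship[1->2]=1 ship[0->1]=1 prod=3 -> [6 4 17]
Step 2: demand=5,sold=5 ship[1->2]=1 ship[0->1]=1 prod=3 -> [8 4 13]
Step 3: demand=5,sold=5 ship[1->2]=1 ship[0->1]=1 prod=3 -> [10 4 9]
Step 4: demand=5,sold=5 ship[1->2]=1 ship[0->1]=1 prod=3 -> [12 4 5]
Step 5: demand=5,sold=5 ship[1->2]=1 ship[0->1]=1 prod=3 -> [14 4 1]
Step 6: demand=5,sold=1 ship[1->2]=1 ship[0->1]=1 prod=3 -> [16 4 1]
Step 7: demand=5,sold=1 ship[1->2]=1 ship[0->1]=1 prod=3 -> [18 4 1]
Step 8: demand=5,sold=1 ship[1->2]=1 ship[0->1]=1 prod=3 -> [20 4 1]
Step 9: demand=5,sold=1 ship[1->2]=1 ship[0->1]=1 prod=3 -> [22 4 1]
Step 10: demand=5,sold=1 ship[1->2]=1 ship[0->1]=1 prod=3 -> [24 4 1]
Step 11: demand=5,sold=1 ship[1->2]=1 ship[0->1]=1 prod=3 -> [26 4 1]
Step 12: demand=5,sold=1 ship[1->2]=1 ship[0->1]=1 prod=3 -> [28 4 1]
First stockout at step 6

6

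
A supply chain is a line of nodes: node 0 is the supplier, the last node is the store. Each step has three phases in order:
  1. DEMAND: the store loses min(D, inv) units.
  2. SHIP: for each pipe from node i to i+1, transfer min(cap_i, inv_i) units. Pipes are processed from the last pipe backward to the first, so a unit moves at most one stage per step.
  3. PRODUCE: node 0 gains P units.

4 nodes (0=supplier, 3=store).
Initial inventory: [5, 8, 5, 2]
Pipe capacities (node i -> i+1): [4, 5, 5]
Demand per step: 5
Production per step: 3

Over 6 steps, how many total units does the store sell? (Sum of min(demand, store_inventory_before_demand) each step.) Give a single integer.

Answer: 26

Derivation:
Step 1: sold=2 (running total=2) -> [4 7 5 5]
Step 2: sold=5 (running total=7) -> [3 6 5 5]
Step 3: sold=5 (running total=12) -> [3 4 5 5]
Step 4: sold=5 (running total=17) -> [3 3 4 5]
Step 5: sold=5 (running total=22) -> [3 3 3 4]
Step 6: sold=4 (running total=26) -> [3 3 3 3]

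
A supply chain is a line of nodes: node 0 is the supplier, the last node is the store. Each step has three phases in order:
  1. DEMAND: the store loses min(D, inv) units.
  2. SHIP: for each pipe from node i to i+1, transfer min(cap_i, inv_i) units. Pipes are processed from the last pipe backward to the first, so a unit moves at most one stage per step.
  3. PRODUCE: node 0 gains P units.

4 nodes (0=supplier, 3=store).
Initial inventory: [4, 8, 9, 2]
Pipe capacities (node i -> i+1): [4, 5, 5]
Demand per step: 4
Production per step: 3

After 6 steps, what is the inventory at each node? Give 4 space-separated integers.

Step 1: demand=4,sold=2 ship[2->3]=5 ship[1->2]=5 ship[0->1]=4 prod=3 -> inv=[3 7 9 5]
Step 2: demand=4,sold=4 ship[2->3]=5 ship[1->2]=5 ship[0->1]=3 prod=3 -> inv=[3 5 9 6]
Step 3: demand=4,sold=4 ship[2->3]=5 ship[1->2]=5 ship[0->1]=3 prod=3 -> inv=[3 3 9 7]
Step 4: demand=4,sold=4 ship[2->3]=5 ship[1->2]=3 ship[0->1]=3 prod=3 -> inv=[3 3 7 8]
Step 5: demand=4,sold=4 ship[2->3]=5 ship[1->2]=3 ship[0->1]=3 prod=3 -> inv=[3 3 5 9]
Step 6: demand=4,sold=4 ship[2->3]=5 ship[1->2]=3 ship[0->1]=3 prod=3 -> inv=[3 3 3 10]

3 3 3 10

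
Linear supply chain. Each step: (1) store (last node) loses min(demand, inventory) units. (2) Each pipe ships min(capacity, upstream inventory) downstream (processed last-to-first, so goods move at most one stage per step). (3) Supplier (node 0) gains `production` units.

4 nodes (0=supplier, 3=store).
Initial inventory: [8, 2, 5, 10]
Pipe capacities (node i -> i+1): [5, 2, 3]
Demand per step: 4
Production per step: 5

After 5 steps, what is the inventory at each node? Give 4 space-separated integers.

Step 1: demand=4,sold=4 ship[2->3]=3 ship[1->2]=2 ship[0->1]=5 prod=5 -> inv=[8 5 4 9]
Step 2: demand=4,sold=4 ship[2->3]=3 ship[1->2]=2 ship[0->1]=5 prod=5 -> inv=[8 8 3 8]
Step 3: demand=4,sold=4 ship[2->3]=3 ship[1->2]=2 ship[0->1]=5 prod=5 -> inv=[8 11 2 7]
Step 4: demand=4,sold=4 ship[2->3]=2 ship[1->2]=2 ship[0->1]=5 prod=5 -> inv=[8 14 2 5]
Step 5: demand=4,sold=4 ship[2->3]=2 ship[1->2]=2 ship[0->1]=5 prod=5 -> inv=[8 17 2 3]

8 17 2 3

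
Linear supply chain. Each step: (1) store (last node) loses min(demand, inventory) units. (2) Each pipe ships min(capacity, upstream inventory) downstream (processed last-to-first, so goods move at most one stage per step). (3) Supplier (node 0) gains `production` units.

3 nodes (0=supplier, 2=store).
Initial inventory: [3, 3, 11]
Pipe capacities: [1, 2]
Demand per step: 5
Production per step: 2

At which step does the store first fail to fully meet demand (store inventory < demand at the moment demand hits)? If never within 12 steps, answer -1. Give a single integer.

Step 1: demand=5,sold=5 ship[1->2]=2 ship[0->1]=1 prod=2 -> [4 2 8]
Step 2: demand=5,sold=5 ship[1->2]=2 ship[0->1]=1 prod=2 -> [5 1 5]
Step 3: demand=5,sold=5 ship[1->2]=1 ship[0->1]=1 prod=2 -> [6 1 1]
Step 4: demand=5,sold=1 ship[1->2]=1 ship[0->1]=1 prod=2 -> [7 1 1]
Step 5: demand=5,sold=1 ship[1->2]=1 ship[0->1]=1 prod=2 -> [8 1 1]
Step 6: demand=5,sold=1 ship[1->2]=1 ship[0->1]=1 prod=2 -> [9 1 1]
Step 7: demand=5,sold=1 ship[1->2]=1 ship[0->1]=1 prod=2 -> [10 1 1]
Step 8: demand=5,sold=1 ship[1->2]=1 ship[0->1]=1 prod=2 -> [11 1 1]
Step 9: demand=5,sold=1 ship[1->2]=1 ship[0->1]=1 prod=2 -> [12 1 1]
Step 10: demand=5,sold=1 ship[1->2]=1 ship[0->1]=1 prod=2 -> [13 1 1]
Step 11: demand=5,sold=1 ship[1->2]=1 ship[0->1]=1 prod=2 -> [14 1 1]
Step 12: demand=5,sold=1 ship[1->2]=1 ship[0->1]=1 prod=2 -> [15 1 1]
First stockout at step 4

4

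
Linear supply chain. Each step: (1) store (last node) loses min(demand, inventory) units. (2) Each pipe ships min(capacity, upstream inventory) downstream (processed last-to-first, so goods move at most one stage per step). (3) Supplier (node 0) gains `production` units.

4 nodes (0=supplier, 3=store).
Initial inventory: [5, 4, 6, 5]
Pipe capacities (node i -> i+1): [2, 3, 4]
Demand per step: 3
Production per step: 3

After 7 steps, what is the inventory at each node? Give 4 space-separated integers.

Step 1: demand=3,sold=3 ship[2->3]=4 ship[1->2]=3 ship[0->1]=2 prod=3 -> inv=[6 3 5 6]
Step 2: demand=3,sold=3 ship[2->3]=4 ship[1->2]=3 ship[0->1]=2 prod=3 -> inv=[7 2 4 7]
Step 3: demand=3,sold=3 ship[2->3]=4 ship[1->2]=2 ship[0->1]=2 prod=3 -> inv=[8 2 2 8]
Step 4: demand=3,sold=3 ship[2->3]=2 ship[1->2]=2 ship[0->1]=2 prod=3 -> inv=[9 2 2 7]
Step 5: demand=3,sold=3 ship[2->3]=2 ship[1->2]=2 ship[0->1]=2 prod=3 -> inv=[10 2 2 6]
Step 6: demand=3,sold=3 ship[2->3]=2 ship[1->2]=2 ship[0->1]=2 prod=3 -> inv=[11 2 2 5]
Step 7: demand=3,sold=3 ship[2->3]=2 ship[1->2]=2 ship[0->1]=2 prod=3 -> inv=[12 2 2 4]

12 2 2 4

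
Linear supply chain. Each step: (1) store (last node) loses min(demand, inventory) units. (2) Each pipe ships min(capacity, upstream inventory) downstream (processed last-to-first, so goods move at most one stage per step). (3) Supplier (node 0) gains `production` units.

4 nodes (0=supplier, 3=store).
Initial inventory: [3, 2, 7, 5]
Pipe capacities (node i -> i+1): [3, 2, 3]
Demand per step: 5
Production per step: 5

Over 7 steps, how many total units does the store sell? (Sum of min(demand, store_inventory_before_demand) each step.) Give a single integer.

Step 1: sold=5 (running total=5) -> [5 3 6 3]
Step 2: sold=3 (running total=8) -> [7 4 5 3]
Step 3: sold=3 (running total=11) -> [9 5 4 3]
Step 4: sold=3 (running total=14) -> [11 6 3 3]
Step 5: sold=3 (running total=17) -> [13 7 2 3]
Step 6: sold=3 (running total=20) -> [15 8 2 2]
Step 7: sold=2 (running total=22) -> [17 9 2 2]

Answer: 22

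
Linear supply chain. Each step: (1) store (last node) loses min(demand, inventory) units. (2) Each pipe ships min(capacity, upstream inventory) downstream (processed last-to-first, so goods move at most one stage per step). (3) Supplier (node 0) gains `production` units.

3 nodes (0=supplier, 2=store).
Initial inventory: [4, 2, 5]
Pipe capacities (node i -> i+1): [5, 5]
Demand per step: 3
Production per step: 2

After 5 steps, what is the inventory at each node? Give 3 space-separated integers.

Step 1: demand=3,sold=3 ship[1->2]=2 ship[0->1]=4 prod=2 -> inv=[2 4 4]
Step 2: demand=3,sold=3 ship[1->2]=4 ship[0->1]=2 prod=2 -> inv=[2 2 5]
Step 3: demand=3,sold=3 ship[1->2]=2 ship[0->1]=2 prod=2 -> inv=[2 2 4]
Step 4: demand=3,sold=3 ship[1->2]=2 ship[0->1]=2 prod=2 -> inv=[2 2 3]
Step 5: demand=3,sold=3 ship[1->2]=2 ship[0->1]=2 prod=2 -> inv=[2 2 2]

2 2 2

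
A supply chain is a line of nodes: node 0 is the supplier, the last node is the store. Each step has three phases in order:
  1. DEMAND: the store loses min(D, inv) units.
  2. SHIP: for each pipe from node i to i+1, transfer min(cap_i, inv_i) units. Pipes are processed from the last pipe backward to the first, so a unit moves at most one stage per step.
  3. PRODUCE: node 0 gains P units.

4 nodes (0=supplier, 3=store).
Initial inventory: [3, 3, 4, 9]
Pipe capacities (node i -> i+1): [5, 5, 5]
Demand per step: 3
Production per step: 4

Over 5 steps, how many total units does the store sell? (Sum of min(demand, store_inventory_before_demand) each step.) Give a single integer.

Answer: 15

Derivation:
Step 1: sold=3 (running total=3) -> [4 3 3 10]
Step 2: sold=3 (running total=6) -> [4 4 3 10]
Step 3: sold=3 (running total=9) -> [4 4 4 10]
Step 4: sold=3 (running total=12) -> [4 4 4 11]
Step 5: sold=3 (running total=15) -> [4 4 4 12]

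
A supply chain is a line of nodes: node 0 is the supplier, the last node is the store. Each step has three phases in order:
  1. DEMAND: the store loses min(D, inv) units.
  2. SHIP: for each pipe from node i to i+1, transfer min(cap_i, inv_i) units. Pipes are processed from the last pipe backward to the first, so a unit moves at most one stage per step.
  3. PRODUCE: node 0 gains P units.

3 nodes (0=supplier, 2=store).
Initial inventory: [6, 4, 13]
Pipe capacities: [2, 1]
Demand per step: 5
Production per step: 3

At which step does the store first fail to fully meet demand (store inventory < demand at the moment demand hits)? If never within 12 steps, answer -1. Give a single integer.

Step 1: demand=5,sold=5 ship[1->2]=1 ship[0->1]=2 prod=3 -> [7 5 9]
Step 2: demand=5,sold=5 ship[1->2]=1 ship[0->1]=2 prod=3 -> [8 6 5]
Step 3: demand=5,sold=5 ship[1->2]=1 ship[0->1]=2 prod=3 -> [9 7 1]
Step 4: demand=5,sold=1 ship[1->2]=1 ship[0->1]=2 prod=3 -> [10 8 1]
Step 5: demand=5,sold=1 ship[1->2]=1 ship[0->1]=2 prod=3 -> [11 9 1]
Step 6: demand=5,sold=1 ship[1->2]=1 ship[0->1]=2 prod=3 -> [12 10 1]
Step 7: demand=5,sold=1 ship[1->2]=1 ship[0->1]=2 prod=3 -> [13 11 1]
Step 8: demand=5,sold=1 ship[1->2]=1 ship[0->1]=2 prod=3 -> [14 12 1]
Step 9: demand=5,sold=1 ship[1->2]=1 ship[0->1]=2 prod=3 -> [15 13 1]
Step 10: demand=5,sold=1 ship[1->2]=1 ship[0->1]=2 prod=3 -> [16 14 1]
Step 11: demand=5,sold=1 ship[1->2]=1 ship[0->1]=2 prod=3 -> [17 15 1]
Step 12: demand=5,sold=1 ship[1->2]=1 ship[0->1]=2 prod=3 -> [18 16 1]
First stockout at step 4

4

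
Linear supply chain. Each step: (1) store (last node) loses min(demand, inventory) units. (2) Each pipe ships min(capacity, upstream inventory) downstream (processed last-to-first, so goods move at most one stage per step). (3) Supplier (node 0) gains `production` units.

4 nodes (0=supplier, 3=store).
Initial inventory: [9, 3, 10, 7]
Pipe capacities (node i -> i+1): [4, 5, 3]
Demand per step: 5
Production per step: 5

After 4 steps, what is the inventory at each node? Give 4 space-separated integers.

Step 1: demand=5,sold=5 ship[2->3]=3 ship[1->2]=3 ship[0->1]=4 prod=5 -> inv=[10 4 10 5]
Step 2: demand=5,sold=5 ship[2->3]=3 ship[1->2]=4 ship[0->1]=4 prod=5 -> inv=[11 4 11 3]
Step 3: demand=5,sold=3 ship[2->3]=3 ship[1->2]=4 ship[0->1]=4 prod=5 -> inv=[12 4 12 3]
Step 4: demand=5,sold=3 ship[2->3]=3 ship[1->2]=4 ship[0->1]=4 prod=5 -> inv=[13 4 13 3]

13 4 13 3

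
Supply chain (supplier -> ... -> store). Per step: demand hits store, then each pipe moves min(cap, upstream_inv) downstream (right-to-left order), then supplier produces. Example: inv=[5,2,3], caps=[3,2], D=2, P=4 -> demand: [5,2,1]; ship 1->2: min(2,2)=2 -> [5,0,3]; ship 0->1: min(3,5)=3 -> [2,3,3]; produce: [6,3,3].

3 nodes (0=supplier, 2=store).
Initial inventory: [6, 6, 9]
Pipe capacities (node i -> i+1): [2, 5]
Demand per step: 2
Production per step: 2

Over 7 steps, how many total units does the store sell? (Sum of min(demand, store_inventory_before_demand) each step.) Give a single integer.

Answer: 14

Derivation:
Step 1: sold=2 (running total=2) -> [6 3 12]
Step 2: sold=2 (running total=4) -> [6 2 13]
Step 3: sold=2 (running total=6) -> [6 2 13]
Step 4: sold=2 (running total=8) -> [6 2 13]
Step 5: sold=2 (running total=10) -> [6 2 13]
Step 6: sold=2 (running total=12) -> [6 2 13]
Step 7: sold=2 (running total=14) -> [6 2 13]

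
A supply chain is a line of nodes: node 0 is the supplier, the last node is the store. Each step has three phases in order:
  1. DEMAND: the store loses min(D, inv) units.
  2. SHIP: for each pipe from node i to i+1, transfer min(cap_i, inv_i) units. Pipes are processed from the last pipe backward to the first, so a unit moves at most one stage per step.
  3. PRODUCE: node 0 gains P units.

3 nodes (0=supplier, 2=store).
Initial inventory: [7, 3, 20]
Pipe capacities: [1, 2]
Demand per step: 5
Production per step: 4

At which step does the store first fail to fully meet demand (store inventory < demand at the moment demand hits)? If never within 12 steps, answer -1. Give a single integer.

Step 1: demand=5,sold=5 ship[1->2]=2 ship[0->1]=1 prod=4 -> [10 2 17]
Step 2: demand=5,sold=5 ship[1->2]=2 ship[0->1]=1 prod=4 -> [13 1 14]
Step 3: demand=5,sold=5 ship[1->2]=1 ship[0->1]=1 prod=4 -> [16 1 10]
Step 4: demand=5,sold=5 ship[1->2]=1 ship[0->1]=1 prod=4 -> [19 1 6]
Step 5: demand=5,sold=5 ship[1->2]=1 ship[0->1]=1 prod=4 -> [22 1 2]
Step 6: demand=5,sold=2 ship[1->2]=1 ship[0->1]=1 prod=4 -> [25 1 1]
Step 7: demand=5,sold=1 ship[1->2]=1 ship[0->1]=1 prod=4 -> [28 1 1]
Step 8: demand=5,sold=1 ship[1->2]=1 ship[0->1]=1 prod=4 -> [31 1 1]
Step 9: demand=5,sold=1 ship[1->2]=1 ship[0->1]=1 prod=4 -> [34 1 1]
Step 10: demand=5,sold=1 ship[1->2]=1 ship[0->1]=1 prod=4 -> [37 1 1]
Step 11: demand=5,sold=1 ship[1->2]=1 ship[0->1]=1 prod=4 -> [40 1 1]
Step 12: demand=5,sold=1 ship[1->2]=1 ship[0->1]=1 prod=4 -> [43 1 1]
First stockout at step 6

6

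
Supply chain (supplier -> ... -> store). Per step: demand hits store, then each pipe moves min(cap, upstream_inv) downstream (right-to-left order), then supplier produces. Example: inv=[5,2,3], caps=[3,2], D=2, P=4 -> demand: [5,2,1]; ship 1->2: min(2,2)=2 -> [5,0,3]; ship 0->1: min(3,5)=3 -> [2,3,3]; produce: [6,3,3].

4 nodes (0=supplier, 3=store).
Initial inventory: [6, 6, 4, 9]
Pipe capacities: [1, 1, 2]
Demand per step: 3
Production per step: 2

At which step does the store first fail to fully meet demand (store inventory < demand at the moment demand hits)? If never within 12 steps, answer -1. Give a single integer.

Step 1: demand=3,sold=3 ship[2->3]=2 ship[1->2]=1 ship[0->1]=1 prod=2 -> [7 6 3 8]
Step 2: demand=3,sold=3 ship[2->3]=2 ship[1->2]=1 ship[0->1]=1 prod=2 -> [8 6 2 7]
Step 3: demand=3,sold=3 ship[2->3]=2 ship[1->2]=1 ship[0->1]=1 prod=2 -> [9 6 1 6]
Step 4: demand=3,sold=3 ship[2->3]=1 ship[1->2]=1 ship[0->1]=1 prod=2 -> [10 6 1 4]
Step 5: demand=3,sold=3 ship[2->3]=1 ship[1->2]=1 ship[0->1]=1 prod=2 -> [11 6 1 2]
Step 6: demand=3,sold=2 ship[2->3]=1 ship[1->2]=1 ship[0->1]=1 prod=2 -> [12 6 1 1]
Step 7: demand=3,sold=1 ship[2->3]=1 ship[1->2]=1 ship[0->1]=1 prod=2 -> [13 6 1 1]
Step 8: demand=3,sold=1 ship[2->3]=1 ship[1->2]=1 ship[0->1]=1 prod=2 -> [14 6 1 1]
Step 9: demand=3,sold=1 ship[2->3]=1 ship[1->2]=1 ship[0->1]=1 prod=2 -> [15 6 1 1]
Step 10: demand=3,sold=1 ship[2->3]=1 ship[1->2]=1 ship[0->1]=1 prod=2 -> [16 6 1 1]
Step 11: demand=3,sold=1 ship[2->3]=1 ship[1->2]=1 ship[0->1]=1 prod=2 -> [17 6 1 1]
Step 12: demand=3,sold=1 ship[2->3]=1 ship[1->2]=1 ship[0->1]=1 prod=2 -> [18 6 1 1]
First stockout at step 6

6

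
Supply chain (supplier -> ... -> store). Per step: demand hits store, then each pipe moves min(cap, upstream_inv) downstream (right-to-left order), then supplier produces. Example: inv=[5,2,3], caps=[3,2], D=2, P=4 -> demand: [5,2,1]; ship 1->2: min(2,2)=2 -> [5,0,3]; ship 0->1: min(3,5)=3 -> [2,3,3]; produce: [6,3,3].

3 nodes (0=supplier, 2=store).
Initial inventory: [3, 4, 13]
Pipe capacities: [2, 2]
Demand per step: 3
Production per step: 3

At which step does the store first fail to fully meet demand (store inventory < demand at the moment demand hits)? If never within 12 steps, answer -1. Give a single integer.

Step 1: demand=3,sold=3 ship[1->2]=2 ship[0->1]=2 prod=3 -> [4 4 12]
Step 2: demand=3,sold=3 ship[1->2]=2 ship[0->1]=2 prod=3 -> [5 4 11]
Step 3: demand=3,sold=3 ship[1->2]=2 ship[0->1]=2 prod=3 -> [6 4 10]
Step 4: demand=3,sold=3 ship[1->2]=2 ship[0->1]=2 prod=3 -> [7 4 9]
Step 5: demand=3,sold=3 ship[1->2]=2 ship[0->1]=2 prod=3 -> [8 4 8]
Step 6: demand=3,sold=3 ship[1->2]=2 ship[0->1]=2 prod=3 -> [9 4 7]
Step 7: demand=3,sold=3 ship[1->2]=2 ship[0->1]=2 prod=3 -> [10 4 6]
Step 8: demand=3,sold=3 ship[1->2]=2 ship[0->1]=2 prod=3 -> [11 4 5]
Step 9: demand=3,sold=3 ship[1->2]=2 ship[0->1]=2 prod=3 -> [12 4 4]
Step 10: demand=3,sold=3 ship[1->2]=2 ship[0->1]=2 prod=3 -> [13 4 3]
Step 11: demand=3,sold=3 ship[1->2]=2 ship[0->1]=2 prod=3 -> [14 4 2]
Step 12: demand=3,sold=2 ship[1->2]=2 ship[0->1]=2 prod=3 -> [15 4 2]
First stockout at step 12

12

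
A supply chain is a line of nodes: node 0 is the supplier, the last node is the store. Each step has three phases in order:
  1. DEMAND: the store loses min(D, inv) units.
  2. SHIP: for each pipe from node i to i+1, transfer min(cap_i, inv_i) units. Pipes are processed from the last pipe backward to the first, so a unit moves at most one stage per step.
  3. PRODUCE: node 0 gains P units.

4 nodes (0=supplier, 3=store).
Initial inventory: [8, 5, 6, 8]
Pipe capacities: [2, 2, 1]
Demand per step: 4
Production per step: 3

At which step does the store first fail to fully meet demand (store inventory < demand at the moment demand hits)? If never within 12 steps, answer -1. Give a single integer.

Step 1: demand=4,sold=4 ship[2->3]=1 ship[1->2]=2 ship[0->1]=2 prod=3 -> [9 5 7 5]
Step 2: demand=4,sold=4 ship[2->3]=1 ship[1->2]=2 ship[0->1]=2 prod=3 -> [10 5 8 2]
Step 3: demand=4,sold=2 ship[2->3]=1 ship[1->2]=2 ship[0->1]=2 prod=3 -> [11 5 9 1]
Step 4: demand=4,sold=1 ship[2->3]=1 ship[1->2]=2 ship[0->1]=2 prod=3 -> [12 5 10 1]
Step 5: demand=4,sold=1 ship[2->3]=1 ship[1->2]=2 ship[0->1]=2 prod=3 -> [13 5 11 1]
Step 6: demand=4,sold=1 ship[2->3]=1 ship[1->2]=2 ship[0->1]=2 prod=3 -> [14 5 12 1]
Step 7: demand=4,sold=1 ship[2->3]=1 ship[1->2]=2 ship[0->1]=2 prod=3 -> [15 5 13 1]
Step 8: demand=4,sold=1 ship[2->3]=1 ship[1->2]=2 ship[0->1]=2 prod=3 -> [16 5 14 1]
Step 9: demand=4,sold=1 ship[2->3]=1 ship[1->2]=2 ship[0->1]=2 prod=3 -> [17 5 15 1]
Step 10: demand=4,sold=1 ship[2->3]=1 ship[1->2]=2 ship[0->1]=2 prod=3 -> [18 5 16 1]
Step 11: demand=4,sold=1 ship[2->3]=1 ship[1->2]=2 ship[0->1]=2 prod=3 -> [19 5 17 1]
Step 12: demand=4,sold=1 ship[2->3]=1 ship[1->2]=2 ship[0->1]=2 prod=3 -> [20 5 18 1]
First stockout at step 3

3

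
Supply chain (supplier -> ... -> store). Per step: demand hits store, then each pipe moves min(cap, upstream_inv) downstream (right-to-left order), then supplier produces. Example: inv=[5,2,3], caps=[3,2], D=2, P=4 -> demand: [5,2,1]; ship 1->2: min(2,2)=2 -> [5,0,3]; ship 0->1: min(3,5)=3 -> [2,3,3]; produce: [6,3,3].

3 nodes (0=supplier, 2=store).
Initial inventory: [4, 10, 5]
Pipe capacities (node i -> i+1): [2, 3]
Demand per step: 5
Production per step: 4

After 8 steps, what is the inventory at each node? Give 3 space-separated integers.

Step 1: demand=5,sold=5 ship[1->2]=3 ship[0->1]=2 prod=4 -> inv=[6 9 3]
Step 2: demand=5,sold=3 ship[1->2]=3 ship[0->1]=2 prod=4 -> inv=[8 8 3]
Step 3: demand=5,sold=3 ship[1->2]=3 ship[0->1]=2 prod=4 -> inv=[10 7 3]
Step 4: demand=5,sold=3 ship[1->2]=3 ship[0->1]=2 prod=4 -> inv=[12 6 3]
Step 5: demand=5,sold=3 ship[1->2]=3 ship[0->1]=2 prod=4 -> inv=[14 5 3]
Step 6: demand=5,sold=3 ship[1->2]=3 ship[0->1]=2 prod=4 -> inv=[16 4 3]
Step 7: demand=5,sold=3 ship[1->2]=3 ship[0->1]=2 prod=4 -> inv=[18 3 3]
Step 8: demand=5,sold=3 ship[1->2]=3 ship[0->1]=2 prod=4 -> inv=[20 2 3]

20 2 3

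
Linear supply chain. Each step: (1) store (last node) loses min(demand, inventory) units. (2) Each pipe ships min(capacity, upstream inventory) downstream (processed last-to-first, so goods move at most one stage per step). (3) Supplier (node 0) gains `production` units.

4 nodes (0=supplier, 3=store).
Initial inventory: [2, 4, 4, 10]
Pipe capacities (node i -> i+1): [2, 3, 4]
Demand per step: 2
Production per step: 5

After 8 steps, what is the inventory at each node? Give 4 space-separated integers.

Step 1: demand=2,sold=2 ship[2->3]=4 ship[1->2]=3 ship[0->1]=2 prod=5 -> inv=[5 3 3 12]
Step 2: demand=2,sold=2 ship[2->3]=3 ship[1->2]=3 ship[0->1]=2 prod=5 -> inv=[8 2 3 13]
Step 3: demand=2,sold=2 ship[2->3]=3 ship[1->2]=2 ship[0->1]=2 prod=5 -> inv=[11 2 2 14]
Step 4: demand=2,sold=2 ship[2->3]=2 ship[1->2]=2 ship[0->1]=2 prod=5 -> inv=[14 2 2 14]
Step 5: demand=2,sold=2 ship[2->3]=2 ship[1->2]=2 ship[0->1]=2 prod=5 -> inv=[17 2 2 14]
Step 6: demand=2,sold=2 ship[2->3]=2 ship[1->2]=2 ship[0->1]=2 prod=5 -> inv=[20 2 2 14]
Step 7: demand=2,sold=2 ship[2->3]=2 ship[1->2]=2 ship[0->1]=2 prod=5 -> inv=[23 2 2 14]
Step 8: demand=2,sold=2 ship[2->3]=2 ship[1->2]=2 ship[0->1]=2 prod=5 -> inv=[26 2 2 14]

26 2 2 14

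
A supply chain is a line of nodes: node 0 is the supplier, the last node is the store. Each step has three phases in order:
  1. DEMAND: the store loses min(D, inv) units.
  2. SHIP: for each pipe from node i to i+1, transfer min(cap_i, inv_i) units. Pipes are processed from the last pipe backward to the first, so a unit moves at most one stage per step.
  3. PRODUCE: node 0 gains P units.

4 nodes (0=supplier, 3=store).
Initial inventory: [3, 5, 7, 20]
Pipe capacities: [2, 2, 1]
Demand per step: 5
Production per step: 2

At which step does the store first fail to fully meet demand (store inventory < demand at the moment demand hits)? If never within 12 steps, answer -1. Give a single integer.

Step 1: demand=5,sold=5 ship[2->3]=1 ship[1->2]=2 ship[0->1]=2 prod=2 -> [3 5 8 16]
Step 2: demand=5,sold=5 ship[2->3]=1 ship[1->2]=2 ship[0->1]=2 prod=2 -> [3 5 9 12]
Step 3: demand=5,sold=5 ship[2->3]=1 ship[1->2]=2 ship[0->1]=2 prod=2 -> [3 5 10 8]
Step 4: demand=5,sold=5 ship[2->3]=1 ship[1->2]=2 ship[0->1]=2 prod=2 -> [3 5 11 4]
Step 5: demand=5,sold=4 ship[2->3]=1 ship[1->2]=2 ship[0->1]=2 prod=2 -> [3 5 12 1]
Step 6: demand=5,sold=1 ship[2->3]=1 ship[1->2]=2 ship[0->1]=2 prod=2 -> [3 5 13 1]
Step 7: demand=5,sold=1 ship[2->3]=1 ship[1->2]=2 ship[0->1]=2 prod=2 -> [3 5 14 1]
Step 8: demand=5,sold=1 ship[2->3]=1 ship[1->2]=2 ship[0->1]=2 prod=2 -> [3 5 15 1]
Step 9: demand=5,sold=1 ship[2->3]=1 ship[1->2]=2 ship[0->1]=2 prod=2 -> [3 5 16 1]
Step 10: demand=5,sold=1 ship[2->3]=1 ship[1->2]=2 ship[0->1]=2 prod=2 -> [3 5 17 1]
Step 11: demand=5,sold=1 ship[2->3]=1 ship[1->2]=2 ship[0->1]=2 prod=2 -> [3 5 18 1]
Step 12: demand=5,sold=1 ship[2->3]=1 ship[1->2]=2 ship[0->1]=2 prod=2 -> [3 5 19 1]
First stockout at step 5

5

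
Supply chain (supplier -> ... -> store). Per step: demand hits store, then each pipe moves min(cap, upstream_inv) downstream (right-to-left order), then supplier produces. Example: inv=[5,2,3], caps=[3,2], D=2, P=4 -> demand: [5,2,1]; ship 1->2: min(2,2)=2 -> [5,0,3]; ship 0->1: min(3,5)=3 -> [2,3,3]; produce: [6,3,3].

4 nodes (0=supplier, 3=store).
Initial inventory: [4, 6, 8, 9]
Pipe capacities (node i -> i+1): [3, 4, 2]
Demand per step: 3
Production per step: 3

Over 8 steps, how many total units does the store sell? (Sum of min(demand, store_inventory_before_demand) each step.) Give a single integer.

Step 1: sold=3 (running total=3) -> [4 5 10 8]
Step 2: sold=3 (running total=6) -> [4 4 12 7]
Step 3: sold=3 (running total=9) -> [4 3 14 6]
Step 4: sold=3 (running total=12) -> [4 3 15 5]
Step 5: sold=3 (running total=15) -> [4 3 16 4]
Step 6: sold=3 (running total=18) -> [4 3 17 3]
Step 7: sold=3 (running total=21) -> [4 3 18 2]
Step 8: sold=2 (running total=23) -> [4 3 19 2]

Answer: 23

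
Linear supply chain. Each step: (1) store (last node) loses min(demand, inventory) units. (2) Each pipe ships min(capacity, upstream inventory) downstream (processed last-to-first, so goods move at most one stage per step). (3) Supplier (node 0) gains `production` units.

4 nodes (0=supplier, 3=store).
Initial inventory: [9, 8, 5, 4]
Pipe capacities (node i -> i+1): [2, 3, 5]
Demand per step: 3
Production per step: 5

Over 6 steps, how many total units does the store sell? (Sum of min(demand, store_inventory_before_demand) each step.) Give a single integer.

Answer: 18

Derivation:
Step 1: sold=3 (running total=3) -> [12 7 3 6]
Step 2: sold=3 (running total=6) -> [15 6 3 6]
Step 3: sold=3 (running total=9) -> [18 5 3 6]
Step 4: sold=3 (running total=12) -> [21 4 3 6]
Step 5: sold=3 (running total=15) -> [24 3 3 6]
Step 6: sold=3 (running total=18) -> [27 2 3 6]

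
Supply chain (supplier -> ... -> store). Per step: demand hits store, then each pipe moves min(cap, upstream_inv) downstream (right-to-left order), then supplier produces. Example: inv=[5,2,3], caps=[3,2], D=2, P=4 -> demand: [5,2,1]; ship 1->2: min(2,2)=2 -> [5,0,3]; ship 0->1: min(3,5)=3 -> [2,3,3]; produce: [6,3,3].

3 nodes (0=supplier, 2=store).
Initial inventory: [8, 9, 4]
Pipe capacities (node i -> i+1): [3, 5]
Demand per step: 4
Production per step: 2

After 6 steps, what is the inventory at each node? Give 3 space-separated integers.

Step 1: demand=4,sold=4 ship[1->2]=5 ship[0->1]=3 prod=2 -> inv=[7 7 5]
Step 2: demand=4,sold=4 ship[1->2]=5 ship[0->1]=3 prod=2 -> inv=[6 5 6]
Step 3: demand=4,sold=4 ship[1->2]=5 ship[0->1]=3 prod=2 -> inv=[5 3 7]
Step 4: demand=4,sold=4 ship[1->2]=3 ship[0->1]=3 prod=2 -> inv=[4 3 6]
Step 5: demand=4,sold=4 ship[1->2]=3 ship[0->1]=3 prod=2 -> inv=[3 3 5]
Step 6: demand=4,sold=4 ship[1->2]=3 ship[0->1]=3 prod=2 -> inv=[2 3 4]

2 3 4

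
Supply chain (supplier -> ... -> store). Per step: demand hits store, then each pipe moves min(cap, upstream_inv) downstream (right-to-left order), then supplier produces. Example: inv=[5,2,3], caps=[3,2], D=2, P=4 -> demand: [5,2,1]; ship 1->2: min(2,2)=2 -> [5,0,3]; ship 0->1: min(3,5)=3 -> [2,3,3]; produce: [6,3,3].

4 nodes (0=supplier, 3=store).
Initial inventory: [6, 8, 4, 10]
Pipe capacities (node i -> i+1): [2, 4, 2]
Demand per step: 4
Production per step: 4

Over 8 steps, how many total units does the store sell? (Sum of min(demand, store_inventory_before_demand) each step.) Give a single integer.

Answer: 24

Derivation:
Step 1: sold=4 (running total=4) -> [8 6 6 8]
Step 2: sold=4 (running total=8) -> [10 4 8 6]
Step 3: sold=4 (running total=12) -> [12 2 10 4]
Step 4: sold=4 (running total=16) -> [14 2 10 2]
Step 5: sold=2 (running total=18) -> [16 2 10 2]
Step 6: sold=2 (running total=20) -> [18 2 10 2]
Step 7: sold=2 (running total=22) -> [20 2 10 2]
Step 8: sold=2 (running total=24) -> [22 2 10 2]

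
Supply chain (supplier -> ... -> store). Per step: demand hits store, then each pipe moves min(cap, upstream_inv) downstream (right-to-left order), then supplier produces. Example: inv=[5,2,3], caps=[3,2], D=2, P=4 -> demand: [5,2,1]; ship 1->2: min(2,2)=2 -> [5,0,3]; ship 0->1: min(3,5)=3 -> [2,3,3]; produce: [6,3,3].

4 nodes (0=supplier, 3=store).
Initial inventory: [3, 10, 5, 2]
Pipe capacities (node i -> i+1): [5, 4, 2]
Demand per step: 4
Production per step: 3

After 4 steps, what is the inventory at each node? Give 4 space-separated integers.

Step 1: demand=4,sold=2 ship[2->3]=2 ship[1->2]=4 ship[0->1]=3 prod=3 -> inv=[3 9 7 2]
Step 2: demand=4,sold=2 ship[2->3]=2 ship[1->2]=4 ship[0->1]=3 prod=3 -> inv=[3 8 9 2]
Step 3: demand=4,sold=2 ship[2->3]=2 ship[1->2]=4 ship[0->1]=3 prod=3 -> inv=[3 7 11 2]
Step 4: demand=4,sold=2 ship[2->3]=2 ship[1->2]=4 ship[0->1]=3 prod=3 -> inv=[3 6 13 2]

3 6 13 2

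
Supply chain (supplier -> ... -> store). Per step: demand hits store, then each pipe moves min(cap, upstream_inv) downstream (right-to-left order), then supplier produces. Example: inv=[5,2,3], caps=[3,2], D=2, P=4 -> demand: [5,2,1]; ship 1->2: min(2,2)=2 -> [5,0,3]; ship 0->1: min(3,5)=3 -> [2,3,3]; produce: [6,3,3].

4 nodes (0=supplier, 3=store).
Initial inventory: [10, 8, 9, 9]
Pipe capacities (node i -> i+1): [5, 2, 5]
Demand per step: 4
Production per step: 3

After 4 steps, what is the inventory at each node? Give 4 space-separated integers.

Step 1: demand=4,sold=4 ship[2->3]=5 ship[1->2]=2 ship[0->1]=5 prod=3 -> inv=[8 11 6 10]
Step 2: demand=4,sold=4 ship[2->3]=5 ship[1->2]=2 ship[0->1]=5 prod=3 -> inv=[6 14 3 11]
Step 3: demand=4,sold=4 ship[2->3]=3 ship[1->2]=2 ship[0->1]=5 prod=3 -> inv=[4 17 2 10]
Step 4: demand=4,sold=4 ship[2->3]=2 ship[1->2]=2 ship[0->1]=4 prod=3 -> inv=[3 19 2 8]

3 19 2 8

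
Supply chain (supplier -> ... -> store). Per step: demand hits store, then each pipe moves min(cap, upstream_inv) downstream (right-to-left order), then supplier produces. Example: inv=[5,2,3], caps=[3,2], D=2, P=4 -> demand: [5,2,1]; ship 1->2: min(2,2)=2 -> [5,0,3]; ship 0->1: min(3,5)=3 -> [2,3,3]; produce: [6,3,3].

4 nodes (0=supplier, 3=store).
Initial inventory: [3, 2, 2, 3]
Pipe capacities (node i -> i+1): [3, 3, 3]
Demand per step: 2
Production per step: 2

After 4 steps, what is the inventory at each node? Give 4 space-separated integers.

Step 1: demand=2,sold=2 ship[2->3]=2 ship[1->2]=2 ship[0->1]=3 prod=2 -> inv=[2 3 2 3]
Step 2: demand=2,sold=2 ship[2->3]=2 ship[1->2]=3 ship[0->1]=2 prod=2 -> inv=[2 2 3 3]
Step 3: demand=2,sold=2 ship[2->3]=3 ship[1->2]=2 ship[0->1]=2 prod=2 -> inv=[2 2 2 4]
Step 4: demand=2,sold=2 ship[2->3]=2 ship[1->2]=2 ship[0->1]=2 prod=2 -> inv=[2 2 2 4]

2 2 2 4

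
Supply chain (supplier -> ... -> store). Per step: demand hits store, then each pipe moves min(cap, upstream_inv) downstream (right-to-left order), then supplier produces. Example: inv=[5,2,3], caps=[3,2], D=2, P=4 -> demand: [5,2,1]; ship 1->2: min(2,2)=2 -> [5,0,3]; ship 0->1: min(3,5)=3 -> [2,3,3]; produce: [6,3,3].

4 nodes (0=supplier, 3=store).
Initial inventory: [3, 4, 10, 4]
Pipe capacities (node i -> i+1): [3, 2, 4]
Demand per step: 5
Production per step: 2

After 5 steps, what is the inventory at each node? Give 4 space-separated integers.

Step 1: demand=5,sold=4 ship[2->3]=4 ship[1->2]=2 ship[0->1]=3 prod=2 -> inv=[2 5 8 4]
Step 2: demand=5,sold=4 ship[2->3]=4 ship[1->2]=2 ship[0->1]=2 prod=2 -> inv=[2 5 6 4]
Step 3: demand=5,sold=4 ship[2->3]=4 ship[1->2]=2 ship[0->1]=2 prod=2 -> inv=[2 5 4 4]
Step 4: demand=5,sold=4 ship[2->3]=4 ship[1->2]=2 ship[0->1]=2 prod=2 -> inv=[2 5 2 4]
Step 5: demand=5,sold=4 ship[2->3]=2 ship[1->2]=2 ship[0->1]=2 prod=2 -> inv=[2 5 2 2]

2 5 2 2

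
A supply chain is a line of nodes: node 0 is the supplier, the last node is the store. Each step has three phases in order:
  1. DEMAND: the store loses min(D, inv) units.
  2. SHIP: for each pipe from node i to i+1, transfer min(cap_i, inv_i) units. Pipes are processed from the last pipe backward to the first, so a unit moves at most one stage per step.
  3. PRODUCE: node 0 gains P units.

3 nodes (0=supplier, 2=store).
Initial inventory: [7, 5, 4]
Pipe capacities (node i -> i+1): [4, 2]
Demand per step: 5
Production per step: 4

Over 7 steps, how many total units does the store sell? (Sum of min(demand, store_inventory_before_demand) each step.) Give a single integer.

Answer: 16

Derivation:
Step 1: sold=4 (running total=4) -> [7 7 2]
Step 2: sold=2 (running total=6) -> [7 9 2]
Step 3: sold=2 (running total=8) -> [7 11 2]
Step 4: sold=2 (running total=10) -> [7 13 2]
Step 5: sold=2 (running total=12) -> [7 15 2]
Step 6: sold=2 (running total=14) -> [7 17 2]
Step 7: sold=2 (running total=16) -> [7 19 2]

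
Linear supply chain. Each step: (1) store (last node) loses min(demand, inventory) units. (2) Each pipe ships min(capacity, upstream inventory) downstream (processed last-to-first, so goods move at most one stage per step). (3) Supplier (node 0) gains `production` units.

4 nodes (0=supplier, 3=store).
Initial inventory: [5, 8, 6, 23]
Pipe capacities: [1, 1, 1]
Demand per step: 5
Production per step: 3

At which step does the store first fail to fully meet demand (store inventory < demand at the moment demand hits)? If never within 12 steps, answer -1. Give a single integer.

Step 1: demand=5,sold=5 ship[2->3]=1 ship[1->2]=1 ship[0->1]=1 prod=3 -> [7 8 6 19]
Step 2: demand=5,sold=5 ship[2->3]=1 ship[1->2]=1 ship[0->1]=1 prod=3 -> [9 8 6 15]
Step 3: demand=5,sold=5 ship[2->3]=1 ship[1->2]=1 ship[0->1]=1 prod=3 -> [11 8 6 11]
Step 4: demand=5,sold=5 ship[2->3]=1 ship[1->2]=1 ship[0->1]=1 prod=3 -> [13 8 6 7]
Step 5: demand=5,sold=5 ship[2->3]=1 ship[1->2]=1 ship[0->1]=1 prod=3 -> [15 8 6 3]
Step 6: demand=5,sold=3 ship[2->3]=1 ship[1->2]=1 ship[0->1]=1 prod=3 -> [17 8 6 1]
Step 7: demand=5,sold=1 ship[2->3]=1 ship[1->2]=1 ship[0->1]=1 prod=3 -> [19 8 6 1]
Step 8: demand=5,sold=1 ship[2->3]=1 ship[1->2]=1 ship[0->1]=1 prod=3 -> [21 8 6 1]
Step 9: demand=5,sold=1 ship[2->3]=1 ship[1->2]=1 ship[0->1]=1 prod=3 -> [23 8 6 1]
Step 10: demand=5,sold=1 ship[2->3]=1 ship[1->2]=1 ship[0->1]=1 prod=3 -> [25 8 6 1]
Step 11: demand=5,sold=1 ship[2->3]=1 ship[1->2]=1 ship[0->1]=1 prod=3 -> [27 8 6 1]
Step 12: demand=5,sold=1 ship[2->3]=1 ship[1->2]=1 ship[0->1]=1 prod=3 -> [29 8 6 1]
First stockout at step 6

6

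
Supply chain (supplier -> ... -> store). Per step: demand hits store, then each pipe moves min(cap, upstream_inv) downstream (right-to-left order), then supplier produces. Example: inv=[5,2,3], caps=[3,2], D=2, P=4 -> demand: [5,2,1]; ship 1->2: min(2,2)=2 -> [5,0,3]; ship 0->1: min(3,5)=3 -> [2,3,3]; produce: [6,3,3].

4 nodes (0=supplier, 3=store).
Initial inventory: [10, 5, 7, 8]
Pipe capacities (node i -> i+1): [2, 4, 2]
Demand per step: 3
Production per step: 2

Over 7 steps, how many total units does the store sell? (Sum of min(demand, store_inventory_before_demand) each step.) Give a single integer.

Step 1: sold=3 (running total=3) -> [10 3 9 7]
Step 2: sold=3 (running total=6) -> [10 2 10 6]
Step 3: sold=3 (running total=9) -> [10 2 10 5]
Step 4: sold=3 (running total=12) -> [10 2 10 4]
Step 5: sold=3 (running total=15) -> [10 2 10 3]
Step 6: sold=3 (running total=18) -> [10 2 10 2]
Step 7: sold=2 (running total=20) -> [10 2 10 2]

Answer: 20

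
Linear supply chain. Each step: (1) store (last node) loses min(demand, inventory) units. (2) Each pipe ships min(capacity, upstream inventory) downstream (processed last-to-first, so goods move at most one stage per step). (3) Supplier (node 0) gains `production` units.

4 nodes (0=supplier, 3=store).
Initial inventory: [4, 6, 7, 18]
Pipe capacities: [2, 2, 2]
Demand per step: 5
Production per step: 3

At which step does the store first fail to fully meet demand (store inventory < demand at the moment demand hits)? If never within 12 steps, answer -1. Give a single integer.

Step 1: demand=5,sold=5 ship[2->3]=2 ship[1->2]=2 ship[0->1]=2 prod=3 -> [5 6 7 15]
Step 2: demand=5,sold=5 ship[2->3]=2 ship[1->2]=2 ship[0->1]=2 prod=3 -> [6 6 7 12]
Step 3: demand=5,sold=5 ship[2->3]=2 ship[1->2]=2 ship[0->1]=2 prod=3 -> [7 6 7 9]
Step 4: demand=5,sold=5 ship[2->3]=2 ship[1->2]=2 ship[0->1]=2 prod=3 -> [8 6 7 6]
Step 5: demand=5,sold=5 ship[2->3]=2 ship[1->2]=2 ship[0->1]=2 prod=3 -> [9 6 7 3]
Step 6: demand=5,sold=3 ship[2->3]=2 ship[1->2]=2 ship[0->1]=2 prod=3 -> [10 6 7 2]
Step 7: demand=5,sold=2 ship[2->3]=2 ship[1->2]=2 ship[0->1]=2 prod=3 -> [11 6 7 2]
Step 8: demand=5,sold=2 ship[2->3]=2 ship[1->2]=2 ship[0->1]=2 prod=3 -> [12 6 7 2]
Step 9: demand=5,sold=2 ship[2->3]=2 ship[1->2]=2 ship[0->1]=2 prod=3 -> [13 6 7 2]
Step 10: demand=5,sold=2 ship[2->3]=2 ship[1->2]=2 ship[0->1]=2 prod=3 -> [14 6 7 2]
Step 11: demand=5,sold=2 ship[2->3]=2 ship[1->2]=2 ship[0->1]=2 prod=3 -> [15 6 7 2]
Step 12: demand=5,sold=2 ship[2->3]=2 ship[1->2]=2 ship[0->1]=2 prod=3 -> [16 6 7 2]
First stockout at step 6

6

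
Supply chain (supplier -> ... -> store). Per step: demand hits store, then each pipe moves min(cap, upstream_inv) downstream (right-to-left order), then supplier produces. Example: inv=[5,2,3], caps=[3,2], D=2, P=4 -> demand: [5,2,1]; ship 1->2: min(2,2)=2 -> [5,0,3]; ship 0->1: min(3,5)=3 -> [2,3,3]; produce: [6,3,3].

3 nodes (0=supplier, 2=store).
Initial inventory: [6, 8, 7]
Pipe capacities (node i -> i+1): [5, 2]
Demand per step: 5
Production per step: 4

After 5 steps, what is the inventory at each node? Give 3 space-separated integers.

Step 1: demand=5,sold=5 ship[1->2]=2 ship[0->1]=5 prod=4 -> inv=[5 11 4]
Step 2: demand=5,sold=4 ship[1->2]=2 ship[0->1]=5 prod=4 -> inv=[4 14 2]
Step 3: demand=5,sold=2 ship[1->2]=2 ship[0->1]=4 prod=4 -> inv=[4 16 2]
Step 4: demand=5,sold=2 ship[1->2]=2 ship[0->1]=4 prod=4 -> inv=[4 18 2]
Step 5: demand=5,sold=2 ship[1->2]=2 ship[0->1]=4 prod=4 -> inv=[4 20 2]

4 20 2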